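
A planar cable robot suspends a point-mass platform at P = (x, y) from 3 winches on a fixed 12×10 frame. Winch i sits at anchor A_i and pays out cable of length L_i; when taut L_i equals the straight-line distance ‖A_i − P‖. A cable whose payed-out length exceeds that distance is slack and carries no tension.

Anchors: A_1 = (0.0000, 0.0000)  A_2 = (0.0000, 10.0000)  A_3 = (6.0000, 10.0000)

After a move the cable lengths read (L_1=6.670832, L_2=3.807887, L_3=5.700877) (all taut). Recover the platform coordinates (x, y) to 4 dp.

expand ‖A_i−P‖²=L_i² and subtract eq 1 (k_i ≔ ‖A_i‖²−L_i²)
k_1 = 0.0000+0.0000−44.5000 = -44.5000
eq1−eq2 → [0.0000  -20.0000]·P = -130.0000
eq1−eq3 → [-12.0000  -20.0000]·P = -148.0000
2×2 solve → P = (1.5000, 6.5000)

(1.5000, 6.5000)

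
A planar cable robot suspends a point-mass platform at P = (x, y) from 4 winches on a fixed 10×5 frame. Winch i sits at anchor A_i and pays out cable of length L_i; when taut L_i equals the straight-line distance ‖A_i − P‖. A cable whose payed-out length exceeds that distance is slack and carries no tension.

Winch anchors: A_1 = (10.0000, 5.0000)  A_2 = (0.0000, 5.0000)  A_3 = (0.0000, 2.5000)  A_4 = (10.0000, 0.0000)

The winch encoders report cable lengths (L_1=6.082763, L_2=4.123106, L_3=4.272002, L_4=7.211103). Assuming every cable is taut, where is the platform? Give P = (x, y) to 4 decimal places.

each cable: (A_i−P)·(A_i−P) = L_i²; let c_i = ‖A_i‖²−L_i²
c_1 = 100.0000+25.0000−37.0000 = 88.0000
row 1: 20.0000x + 0.0000y = 80.0000  (c_2=8.0000)
row 2: 20.0000x + 5.0000y = 100.0000  (c_3=-12.0000)
row 3: 0.0000x + 10.0000y = 40.0000  (c_4=48.0000)
Cramer on rows 1–2 → x = 4.0000, y = 4.0000
check cable 4: ‖A_4−P‖² = 52.0000 ≈ L_4² = 52.0000 ✓

(4.0000, 4.0000)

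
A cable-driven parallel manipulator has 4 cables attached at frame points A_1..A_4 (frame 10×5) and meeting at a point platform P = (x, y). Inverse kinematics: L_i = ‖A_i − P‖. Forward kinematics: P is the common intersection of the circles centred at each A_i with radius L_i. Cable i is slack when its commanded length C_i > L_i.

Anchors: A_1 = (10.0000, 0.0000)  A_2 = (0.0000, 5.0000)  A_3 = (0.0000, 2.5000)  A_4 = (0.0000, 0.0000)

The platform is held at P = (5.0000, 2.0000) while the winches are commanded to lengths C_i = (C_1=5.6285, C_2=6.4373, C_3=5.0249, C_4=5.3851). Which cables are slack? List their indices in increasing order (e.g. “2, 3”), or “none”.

cable 1: √((5.0000)²+(-2.0000)²)=5.3852, C_1=5.6285: slack
cable 2: √((-5.0000)²+(3.0000)²)=5.8310, C_2=6.4373: slack
cable 3: √((-5.0000)²+(0.5000)²)=5.0249, C_3=5.0249: taut
cable 4: √((-5.0000)²+(-2.0000)²)=5.3852, C_4=5.3851: taut

1, 2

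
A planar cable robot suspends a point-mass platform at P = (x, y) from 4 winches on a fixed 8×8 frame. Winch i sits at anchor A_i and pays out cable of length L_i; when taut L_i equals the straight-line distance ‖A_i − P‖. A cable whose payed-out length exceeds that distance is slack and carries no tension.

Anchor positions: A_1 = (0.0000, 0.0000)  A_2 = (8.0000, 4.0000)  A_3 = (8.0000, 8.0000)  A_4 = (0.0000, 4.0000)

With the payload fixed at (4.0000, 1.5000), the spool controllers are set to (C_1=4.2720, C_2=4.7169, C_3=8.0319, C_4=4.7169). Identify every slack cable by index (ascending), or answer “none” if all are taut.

cable 1: L_1 = ‖A_1−P‖ = 4.2720;  C_1 = 4.2720 → taut
cable 2: L_2 = ‖A_2−P‖ = 4.7170;  C_2 = 4.7169 → taut
cable 3: L_3 = ‖A_3−P‖ = 7.6322;  C_3 = 8.0319 → slack
cable 4: L_4 = ‖A_4−P‖ = 4.7170;  C_4 = 4.7169 → taut

3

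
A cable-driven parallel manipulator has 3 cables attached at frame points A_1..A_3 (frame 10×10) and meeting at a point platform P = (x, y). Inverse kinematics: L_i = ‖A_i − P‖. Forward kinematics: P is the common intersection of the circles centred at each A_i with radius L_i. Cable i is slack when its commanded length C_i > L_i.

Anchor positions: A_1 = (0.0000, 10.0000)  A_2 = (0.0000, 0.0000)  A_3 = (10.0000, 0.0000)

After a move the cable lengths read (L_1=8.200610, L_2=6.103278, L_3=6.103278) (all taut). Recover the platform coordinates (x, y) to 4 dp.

each cable: (A_i−P)·(A_i−P) = L_i²; let q_i = ‖A_i‖²−L_i²
q_1 = 0.0000+100.0000−67.2500 = 32.7500
row 1: 0.0000x + 20.0000y = 70.0000  (q_2=-37.2500)
row 2: -20.0000x + 20.0000y = -30.0000  (q_3=62.7500)
Cramer on rows 1–2 → x = 5.0000, y = 3.5000

(5.0000, 3.5000)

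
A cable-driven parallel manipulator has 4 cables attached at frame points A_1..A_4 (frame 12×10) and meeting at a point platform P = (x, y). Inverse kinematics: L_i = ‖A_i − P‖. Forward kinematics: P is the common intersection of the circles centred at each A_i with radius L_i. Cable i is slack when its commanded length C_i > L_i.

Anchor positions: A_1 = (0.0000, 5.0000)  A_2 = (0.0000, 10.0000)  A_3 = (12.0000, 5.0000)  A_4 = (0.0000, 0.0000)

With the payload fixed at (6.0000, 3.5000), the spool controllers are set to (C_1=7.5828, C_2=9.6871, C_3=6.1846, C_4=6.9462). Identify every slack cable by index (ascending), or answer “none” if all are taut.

1, 2

i=1: geometric 6.1847 vs commanded 7.5828 ⇒ slack
i=2: geometric 8.8459 vs commanded 9.6871 ⇒ slack
i=3: geometric 6.1847 vs commanded 6.1846 ⇒ taut
i=4: geometric 6.9462 vs commanded 6.9462 ⇒ taut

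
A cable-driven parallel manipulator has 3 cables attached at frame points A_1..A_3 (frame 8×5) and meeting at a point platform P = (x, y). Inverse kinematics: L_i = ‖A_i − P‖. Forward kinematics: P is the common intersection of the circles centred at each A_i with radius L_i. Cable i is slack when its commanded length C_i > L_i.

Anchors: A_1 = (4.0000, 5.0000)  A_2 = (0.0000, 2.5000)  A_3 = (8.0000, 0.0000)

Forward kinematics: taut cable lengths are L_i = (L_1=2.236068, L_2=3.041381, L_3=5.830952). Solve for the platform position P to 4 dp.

(3.0000, 3.0000)

each cable: (A_i−P)·(A_i−P) = L_i²; let q_i = ‖A_i‖²−L_i²
q_1 = 16.0000+25.0000−5.0000 = 36.0000
row 1: 8.0000x + 5.0000y = 39.0000  (q_2=-3.0000)
row 2: -8.0000x + 10.0000y = 6.0000  (q_3=30.0000)
Cramer on rows 1–2 → x = 3.0000, y = 3.0000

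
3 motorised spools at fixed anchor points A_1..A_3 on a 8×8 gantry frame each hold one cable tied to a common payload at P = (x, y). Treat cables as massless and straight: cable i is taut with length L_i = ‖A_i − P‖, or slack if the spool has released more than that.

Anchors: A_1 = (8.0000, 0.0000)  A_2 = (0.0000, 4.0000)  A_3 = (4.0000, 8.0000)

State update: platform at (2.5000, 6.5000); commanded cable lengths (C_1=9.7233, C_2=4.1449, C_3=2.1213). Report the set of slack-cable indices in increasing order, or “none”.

cable 1: √((5.5000)²+(-6.5000)²)=8.5147, C_1=9.7233: slack
cable 2: √((-2.5000)²+(-2.5000)²)=3.5355, C_2=4.1449: slack
cable 3: √((1.5000)²+(1.5000)²)=2.1213, C_3=2.1213: taut

1, 2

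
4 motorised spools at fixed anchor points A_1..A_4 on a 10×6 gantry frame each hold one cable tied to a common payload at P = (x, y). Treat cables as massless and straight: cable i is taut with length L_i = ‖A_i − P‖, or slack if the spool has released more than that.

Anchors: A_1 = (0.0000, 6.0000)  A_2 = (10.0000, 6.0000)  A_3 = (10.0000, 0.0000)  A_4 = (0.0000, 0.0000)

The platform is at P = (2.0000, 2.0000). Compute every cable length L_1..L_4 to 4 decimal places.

(4.4721, 8.9443, 8.2462, 2.8284)

L_1 = √((0.0000−2.0000)² + (6.0000−2.0000)²) = 4.4721
L_2 = √((10.0000−2.0000)² + (6.0000−2.0000)²) = 8.9443
L_3 = √((10.0000−2.0000)² + (0.0000−2.0000)²) = 8.2462
L_4 = √((0.0000−2.0000)² + (0.0000−2.0000)²) = 2.8284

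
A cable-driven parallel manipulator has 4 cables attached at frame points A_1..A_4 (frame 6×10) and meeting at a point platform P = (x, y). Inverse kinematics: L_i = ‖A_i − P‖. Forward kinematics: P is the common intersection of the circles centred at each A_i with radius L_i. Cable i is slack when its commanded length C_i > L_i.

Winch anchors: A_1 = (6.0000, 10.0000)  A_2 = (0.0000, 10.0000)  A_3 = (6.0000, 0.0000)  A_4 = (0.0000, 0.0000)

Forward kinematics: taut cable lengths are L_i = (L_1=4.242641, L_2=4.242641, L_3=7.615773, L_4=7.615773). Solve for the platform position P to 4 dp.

(3.0000, 7.0000)

circle eqns → linear via eq_j − eq_1; set c_j = A_j·A_j − L_j²
c_1 = 36.0000+100.0000−18.0000 = 118.0000
12.0000·x + 0.0000·y = c_1−c_2 = 36.0000
0.0000·x + 20.0000·y = c_1−c_3 = 140.0000
12.0000·x + 20.0000·y = c_1−c_4 = 176.0000
solve first two rows → x=3.0000, y=7.0000
check cable 4: ‖A_4−P‖² = 58.0000 ≈ L_4² = 58.0000 ✓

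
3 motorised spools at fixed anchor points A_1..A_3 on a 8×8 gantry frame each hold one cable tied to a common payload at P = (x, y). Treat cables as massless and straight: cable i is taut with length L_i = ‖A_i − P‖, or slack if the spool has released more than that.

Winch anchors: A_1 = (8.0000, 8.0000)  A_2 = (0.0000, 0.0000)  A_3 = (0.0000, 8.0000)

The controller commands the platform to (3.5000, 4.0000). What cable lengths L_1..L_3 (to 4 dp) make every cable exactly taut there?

(6.0208, 5.3151, 5.3151)

L_1 = √((8.0000−3.5000)² + (8.0000−4.0000)²) = 6.0208
L_2 = √((0.0000−3.5000)² + (0.0000−4.0000)²) = 5.3151
L_3 = √((0.0000−3.5000)² + (8.0000−4.0000)²) = 5.3151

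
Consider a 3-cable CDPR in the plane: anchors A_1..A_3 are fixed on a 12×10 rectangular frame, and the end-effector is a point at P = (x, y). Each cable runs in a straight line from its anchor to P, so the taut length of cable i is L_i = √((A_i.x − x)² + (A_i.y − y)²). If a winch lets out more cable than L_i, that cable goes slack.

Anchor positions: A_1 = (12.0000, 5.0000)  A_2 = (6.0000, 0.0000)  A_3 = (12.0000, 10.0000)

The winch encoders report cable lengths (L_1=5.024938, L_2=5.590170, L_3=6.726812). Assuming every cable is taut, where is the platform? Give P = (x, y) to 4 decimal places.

circle eqns → linear via eq_j − eq_1; set q_j = A_j·A_j − L_j²
q_1 = 144.0000+25.0000−25.2500 = 143.7500
12.0000·x + 10.0000·y = q_1−q_2 = 139.0000
0.0000·x − 10.0000·y = q_1−q_3 = -55.0000
solve first two rows → x=7.0000, y=5.5000

(7.0000, 5.5000)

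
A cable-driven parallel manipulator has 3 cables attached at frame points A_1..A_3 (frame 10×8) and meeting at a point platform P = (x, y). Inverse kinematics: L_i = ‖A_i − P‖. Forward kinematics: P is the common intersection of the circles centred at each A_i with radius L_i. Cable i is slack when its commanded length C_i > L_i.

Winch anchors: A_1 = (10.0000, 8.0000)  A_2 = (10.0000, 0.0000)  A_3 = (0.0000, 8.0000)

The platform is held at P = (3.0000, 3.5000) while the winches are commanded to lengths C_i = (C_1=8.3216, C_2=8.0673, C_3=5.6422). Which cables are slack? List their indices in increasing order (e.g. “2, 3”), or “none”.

i=1: geometric 8.3217 vs commanded 8.3216 ⇒ taut
i=2: geometric 7.8262 vs commanded 8.0673 ⇒ slack
i=3: geometric 5.4083 vs commanded 5.6422 ⇒ slack

2, 3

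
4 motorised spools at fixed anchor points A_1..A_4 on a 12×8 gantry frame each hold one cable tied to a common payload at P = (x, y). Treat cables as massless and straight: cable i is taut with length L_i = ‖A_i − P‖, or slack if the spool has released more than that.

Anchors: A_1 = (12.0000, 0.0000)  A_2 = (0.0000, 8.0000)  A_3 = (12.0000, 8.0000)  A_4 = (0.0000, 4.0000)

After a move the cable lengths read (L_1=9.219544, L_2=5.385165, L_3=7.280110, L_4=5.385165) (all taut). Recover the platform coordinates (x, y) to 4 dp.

(5.0000, 6.0000)

circle eqns → linear via eq_j − eq_1; set q_j = A_j·A_j − L_j²
q_1 = 144.0000+0.0000−85.0000 = 59.0000
24.0000·x − 16.0000·y = q_1−q_2 = 24.0000
0.0000·x − 16.0000·y = q_1−q_3 = -96.0000
24.0000·x − 8.0000·y = q_1−q_4 = 72.0000
solve first two rows → x=5.0000, y=6.0000
check cable 4: ‖A_4−P‖² = 29.0000 ≈ L_4² = 29.0000 ✓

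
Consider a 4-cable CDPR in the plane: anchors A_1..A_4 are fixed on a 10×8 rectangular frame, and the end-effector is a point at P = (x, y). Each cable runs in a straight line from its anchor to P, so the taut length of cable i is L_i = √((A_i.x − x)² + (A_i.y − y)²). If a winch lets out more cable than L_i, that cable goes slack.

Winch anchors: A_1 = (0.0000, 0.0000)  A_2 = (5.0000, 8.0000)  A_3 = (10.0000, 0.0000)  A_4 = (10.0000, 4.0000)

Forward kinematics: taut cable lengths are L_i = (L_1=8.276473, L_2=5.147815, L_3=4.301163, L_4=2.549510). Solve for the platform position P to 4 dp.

(7.5000, 3.5000)

each cable: (A_i−P)·(A_i−P) = L_i²; let c_i = ‖A_i‖²−L_i²
c_1 = 0.0000+0.0000−68.5000 = -68.5000
row 1: -10.0000x − 16.0000y = -131.0000  (c_2=62.5000)
row 2: -20.0000x + 0.0000y = -150.0000  (c_3=81.5000)
row 3: -20.0000x − 8.0000y = -178.0000  (c_4=109.5000)
Cramer on rows 1–2 → x = 7.5000, y = 3.5000
check cable 4: ‖A_4−P‖² = 6.5000 ≈ L_4² = 6.5000 ✓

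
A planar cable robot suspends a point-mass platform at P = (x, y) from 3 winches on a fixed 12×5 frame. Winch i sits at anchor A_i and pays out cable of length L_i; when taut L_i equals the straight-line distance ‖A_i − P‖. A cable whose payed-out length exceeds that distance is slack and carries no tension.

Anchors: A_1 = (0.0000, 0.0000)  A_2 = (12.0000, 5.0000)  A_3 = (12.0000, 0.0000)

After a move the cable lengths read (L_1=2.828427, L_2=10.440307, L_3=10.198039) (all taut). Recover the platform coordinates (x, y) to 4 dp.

(2.0000, 2.0000)

expand ‖A_i−P‖²=L_i² and subtract eq 1 (k_i ≔ ‖A_i‖²−L_i²)
k_1 = 0.0000+0.0000−8.0000 = -8.0000
eq1−eq2 → [-24.0000  -10.0000]·P = -68.0000
eq1−eq3 → [-24.0000  0.0000]·P = -48.0000
2×2 solve → P = (2.0000, 2.0000)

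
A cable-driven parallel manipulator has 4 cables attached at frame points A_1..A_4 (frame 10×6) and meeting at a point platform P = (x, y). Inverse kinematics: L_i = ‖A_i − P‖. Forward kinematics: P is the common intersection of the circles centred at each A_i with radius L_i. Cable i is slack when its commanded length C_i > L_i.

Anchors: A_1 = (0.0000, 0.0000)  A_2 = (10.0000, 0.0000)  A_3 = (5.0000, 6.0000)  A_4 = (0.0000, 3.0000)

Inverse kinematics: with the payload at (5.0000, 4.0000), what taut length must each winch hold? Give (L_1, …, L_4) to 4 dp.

(6.4031, 6.4031, 2.0000, 5.0990)

cable 1: Δx=-5.0000, Δy=-4.0000; L_1 = √(Δx²+Δy²) = 6.4031
cable 2: Δx=5.0000, Δy=-4.0000; L_2 = √(Δx²+Δy²) = 6.4031
cable 3: Δx=0.0000, Δy=2.0000; L_3 = √(Δx²+Δy²) = 2.0000
cable 4: Δx=-5.0000, Δy=-1.0000; L_4 = √(Δx²+Δy²) = 5.0990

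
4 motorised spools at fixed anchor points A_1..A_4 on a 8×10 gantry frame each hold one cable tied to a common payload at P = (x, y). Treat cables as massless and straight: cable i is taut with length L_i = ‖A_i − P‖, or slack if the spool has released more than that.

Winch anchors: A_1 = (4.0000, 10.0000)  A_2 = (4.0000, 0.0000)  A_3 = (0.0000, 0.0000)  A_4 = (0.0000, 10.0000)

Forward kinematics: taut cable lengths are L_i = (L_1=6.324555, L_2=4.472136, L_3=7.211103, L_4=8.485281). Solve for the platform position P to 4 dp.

circle eqns → linear via eq_j − eq_1; set k_j = A_j·A_j − L_j²
k_1 = 16.0000+100.0000−40.0000 = 76.0000
0.0000·x + 20.0000·y = k_1−k_2 = 80.0000
8.0000·x + 20.0000·y = k_1−k_3 = 128.0000
8.0000·x + 0.0000·y = k_1−k_4 = 48.0000
solve first two rows → x=6.0000, y=4.0000
check cable 4: ‖A_4−P‖² = 72.0000 ≈ L_4² = 72.0000 ✓

(6.0000, 4.0000)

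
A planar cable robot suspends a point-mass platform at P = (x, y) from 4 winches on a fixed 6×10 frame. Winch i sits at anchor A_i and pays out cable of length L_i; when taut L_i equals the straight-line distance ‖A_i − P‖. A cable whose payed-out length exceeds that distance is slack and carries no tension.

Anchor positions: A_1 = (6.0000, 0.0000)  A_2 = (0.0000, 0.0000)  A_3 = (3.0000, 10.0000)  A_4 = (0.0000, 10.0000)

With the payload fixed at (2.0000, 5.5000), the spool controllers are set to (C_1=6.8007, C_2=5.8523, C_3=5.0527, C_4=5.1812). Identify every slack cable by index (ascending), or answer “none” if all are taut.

3, 4

cable 1: L_1 = ‖A_1−P‖ = 6.8007;  C_1 = 6.8007 → taut
cable 2: L_2 = ‖A_2−P‖ = 5.8523;  C_2 = 5.8523 → taut
cable 3: L_3 = ‖A_3−P‖ = 4.6098;  C_3 = 5.0527 → slack
cable 4: L_4 = ‖A_4−P‖ = 4.9244;  C_4 = 5.1812 → slack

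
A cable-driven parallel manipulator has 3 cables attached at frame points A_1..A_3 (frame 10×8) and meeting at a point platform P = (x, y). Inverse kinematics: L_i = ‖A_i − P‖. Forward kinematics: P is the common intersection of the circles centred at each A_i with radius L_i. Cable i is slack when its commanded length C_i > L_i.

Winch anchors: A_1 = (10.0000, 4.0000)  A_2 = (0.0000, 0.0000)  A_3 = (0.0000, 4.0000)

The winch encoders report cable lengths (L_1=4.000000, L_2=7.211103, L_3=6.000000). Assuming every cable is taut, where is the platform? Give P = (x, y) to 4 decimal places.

circle eqns → linear via eq_j − eq_1; set k_j = A_j·A_j − L_j²
k_1 = 100.0000+16.0000−16.0000 = 100.0000
20.0000·x + 8.0000·y = k_1−k_2 = 152.0000
20.0000·x + 0.0000·y = k_1−k_3 = 120.0000
solve first two rows → x=6.0000, y=4.0000

(6.0000, 4.0000)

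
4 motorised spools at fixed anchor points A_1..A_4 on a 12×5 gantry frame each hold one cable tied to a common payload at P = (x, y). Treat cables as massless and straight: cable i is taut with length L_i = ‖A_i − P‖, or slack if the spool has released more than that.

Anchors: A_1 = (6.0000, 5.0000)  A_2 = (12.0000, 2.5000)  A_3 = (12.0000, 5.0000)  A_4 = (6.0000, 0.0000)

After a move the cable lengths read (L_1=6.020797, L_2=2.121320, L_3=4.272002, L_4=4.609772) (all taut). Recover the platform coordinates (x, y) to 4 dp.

(10.5000, 1.0000)

circle eqns → linear via eq_j − eq_1; set k_j = A_j·A_j − L_j²
k_1 = 36.0000+25.0000−36.2500 = 24.7500
-12.0000·x + 5.0000·y = k_1−k_2 = -121.0000
-12.0000·x + 0.0000·y = k_1−k_3 = -126.0000
0.0000·x + 10.0000·y = k_1−k_4 = 10.0000
solve first two rows → x=10.5000, y=1.0000
check cable 4: ‖A_4−P‖² = 21.2500 ≈ L_4² = 21.2500 ✓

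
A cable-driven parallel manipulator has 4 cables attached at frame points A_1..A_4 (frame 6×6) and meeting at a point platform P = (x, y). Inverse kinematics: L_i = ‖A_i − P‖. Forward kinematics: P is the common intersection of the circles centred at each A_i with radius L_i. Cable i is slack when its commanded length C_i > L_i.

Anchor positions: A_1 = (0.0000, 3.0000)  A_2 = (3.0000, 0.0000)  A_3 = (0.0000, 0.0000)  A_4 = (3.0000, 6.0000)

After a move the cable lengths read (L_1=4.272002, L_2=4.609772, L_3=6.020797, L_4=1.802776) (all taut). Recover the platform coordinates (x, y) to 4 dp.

(4.0000, 4.5000)

circle eqns → linear via eq_j − eq_1; set k_j = A_j·A_j − L_j²
k_1 = 0.0000+9.0000−18.2500 = -9.2500
-6.0000·x + 6.0000·y = k_1−k_2 = 3.0000
0.0000·x + 6.0000·y = k_1−k_3 = 27.0000
-6.0000·x − 6.0000·y = k_1−k_4 = -51.0000
solve first two rows → x=4.0000, y=4.5000
check cable 4: ‖A_4−P‖² = 3.2500 ≈ L_4² = 3.2500 ✓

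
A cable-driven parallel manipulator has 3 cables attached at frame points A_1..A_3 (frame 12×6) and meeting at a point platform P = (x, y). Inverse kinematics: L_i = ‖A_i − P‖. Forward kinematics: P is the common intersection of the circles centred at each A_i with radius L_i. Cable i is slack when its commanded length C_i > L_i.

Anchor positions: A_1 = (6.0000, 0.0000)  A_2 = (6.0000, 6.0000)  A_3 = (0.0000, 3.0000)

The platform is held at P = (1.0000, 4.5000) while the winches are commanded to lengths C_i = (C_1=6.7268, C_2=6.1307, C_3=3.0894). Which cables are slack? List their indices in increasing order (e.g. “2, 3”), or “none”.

2, 3

cable 1: √((5.0000)²+(-4.5000)²)=6.7268, C_1=6.7268: taut
cable 2: √((5.0000)²+(1.5000)²)=5.2202, C_2=6.1307: slack
cable 3: √((-1.0000)²+(-1.5000)²)=1.8028, C_3=3.0894: slack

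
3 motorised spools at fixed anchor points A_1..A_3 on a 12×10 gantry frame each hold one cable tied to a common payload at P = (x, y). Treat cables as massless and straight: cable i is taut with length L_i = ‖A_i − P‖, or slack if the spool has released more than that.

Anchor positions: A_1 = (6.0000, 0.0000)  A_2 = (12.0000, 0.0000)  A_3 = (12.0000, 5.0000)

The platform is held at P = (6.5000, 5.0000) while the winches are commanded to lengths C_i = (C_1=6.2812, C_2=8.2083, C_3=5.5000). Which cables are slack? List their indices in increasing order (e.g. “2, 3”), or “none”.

1, 2

cable 1: √((-0.5000)²+(-5.0000)²)=5.0249, C_1=6.2812: slack
cable 2: √((5.5000)²+(-5.0000)²)=7.4330, C_2=8.2083: slack
cable 3: √((5.5000)²+(0.0000)²)=5.5000, C_3=5.5000: taut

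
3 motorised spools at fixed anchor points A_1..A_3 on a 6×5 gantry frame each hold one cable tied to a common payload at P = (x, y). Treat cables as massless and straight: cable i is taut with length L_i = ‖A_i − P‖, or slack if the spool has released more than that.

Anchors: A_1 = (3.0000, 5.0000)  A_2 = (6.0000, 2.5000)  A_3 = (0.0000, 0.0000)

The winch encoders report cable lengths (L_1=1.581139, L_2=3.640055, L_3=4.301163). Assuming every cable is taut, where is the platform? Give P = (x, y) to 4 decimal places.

circle eqns → linear via eq_j − eq_1; set q_j = A_j·A_j − L_j²
q_1 = 9.0000+25.0000−2.5000 = 31.5000
-6.0000·x + 5.0000·y = q_1−q_2 = 2.5000
6.0000·x + 10.0000·y = q_1−q_3 = 50.0000
solve first two rows → x=2.5000, y=3.5000

(2.5000, 3.5000)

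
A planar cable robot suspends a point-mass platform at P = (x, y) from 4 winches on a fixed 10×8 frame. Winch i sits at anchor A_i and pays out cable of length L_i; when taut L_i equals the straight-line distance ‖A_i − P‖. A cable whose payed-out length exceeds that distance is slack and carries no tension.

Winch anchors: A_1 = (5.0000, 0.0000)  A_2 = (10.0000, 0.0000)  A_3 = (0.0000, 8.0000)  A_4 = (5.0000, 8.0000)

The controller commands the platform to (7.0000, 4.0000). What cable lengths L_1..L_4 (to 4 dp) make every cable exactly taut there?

(4.4721, 5.0000, 8.0623, 4.4721)

L_1 = √((5.0000−7.0000)² + (0.0000−4.0000)²) = 4.4721
L_2 = √((10.0000−7.0000)² + (0.0000−4.0000)²) = 5.0000
L_3 = √((0.0000−7.0000)² + (8.0000−4.0000)²) = 8.0623
L_4 = √((5.0000−7.0000)² + (8.0000−4.0000)²) = 4.4721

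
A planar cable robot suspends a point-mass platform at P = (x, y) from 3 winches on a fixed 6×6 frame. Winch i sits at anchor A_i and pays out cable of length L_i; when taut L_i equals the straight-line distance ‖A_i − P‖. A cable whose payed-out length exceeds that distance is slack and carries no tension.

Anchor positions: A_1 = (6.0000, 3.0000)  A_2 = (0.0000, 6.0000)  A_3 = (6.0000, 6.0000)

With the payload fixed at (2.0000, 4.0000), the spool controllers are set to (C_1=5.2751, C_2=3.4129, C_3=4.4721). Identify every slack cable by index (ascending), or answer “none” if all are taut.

1, 2

cable 1: √((4.0000)²+(-1.0000)²)=4.1231, C_1=5.2751: slack
cable 2: √((-2.0000)²+(2.0000)²)=2.8284, C_2=3.4129: slack
cable 3: √((4.0000)²+(2.0000)²)=4.4721, C_3=4.4721: taut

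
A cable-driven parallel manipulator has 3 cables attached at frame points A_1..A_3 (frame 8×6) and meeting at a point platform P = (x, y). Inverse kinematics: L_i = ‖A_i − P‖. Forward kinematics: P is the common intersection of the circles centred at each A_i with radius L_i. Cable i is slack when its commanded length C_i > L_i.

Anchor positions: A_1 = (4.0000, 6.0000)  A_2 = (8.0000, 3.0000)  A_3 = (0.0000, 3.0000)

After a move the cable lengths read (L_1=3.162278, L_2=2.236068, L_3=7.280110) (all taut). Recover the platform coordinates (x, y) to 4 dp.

(7.0000, 5.0000)

each cable: (A_i−P)·(A_i−P) = L_i²; let k_i = ‖A_i‖²−L_i²
k_1 = 16.0000+36.0000−10.0000 = 42.0000
row 1: -8.0000x + 6.0000y = -26.0000  (k_2=68.0000)
row 2: 8.0000x + 6.0000y = 86.0000  (k_3=-44.0000)
Cramer on rows 1–2 → x = 7.0000, y = 5.0000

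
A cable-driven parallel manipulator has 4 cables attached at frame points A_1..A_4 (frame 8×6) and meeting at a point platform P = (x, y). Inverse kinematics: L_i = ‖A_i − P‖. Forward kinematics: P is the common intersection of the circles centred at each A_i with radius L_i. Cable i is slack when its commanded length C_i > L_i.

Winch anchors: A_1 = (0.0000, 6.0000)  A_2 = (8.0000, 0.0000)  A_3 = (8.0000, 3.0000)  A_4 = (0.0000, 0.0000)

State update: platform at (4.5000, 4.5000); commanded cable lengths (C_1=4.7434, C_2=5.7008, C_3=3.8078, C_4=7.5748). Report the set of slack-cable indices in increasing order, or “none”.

cable 1: L_1 = ‖A_1−P‖ = 4.7434;  C_1 = 4.7434 → taut
cable 2: L_2 = ‖A_2−P‖ = 5.7009;  C_2 = 5.7008 → taut
cable 3: L_3 = ‖A_3−P‖ = 3.8079;  C_3 = 3.8078 → taut
cable 4: L_4 = ‖A_4−P‖ = 6.3640;  C_4 = 7.5748 → slack

4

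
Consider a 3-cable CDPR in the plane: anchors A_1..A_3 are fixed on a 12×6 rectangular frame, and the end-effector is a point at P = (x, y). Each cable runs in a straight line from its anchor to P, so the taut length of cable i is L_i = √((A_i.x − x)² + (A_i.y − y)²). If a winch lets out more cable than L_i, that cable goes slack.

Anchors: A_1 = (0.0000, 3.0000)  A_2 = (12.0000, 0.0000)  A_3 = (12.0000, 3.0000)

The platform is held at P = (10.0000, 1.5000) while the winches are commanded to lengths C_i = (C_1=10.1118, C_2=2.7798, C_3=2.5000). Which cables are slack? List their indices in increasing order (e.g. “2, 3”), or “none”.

2

i=1: geometric 10.1119 vs commanded 10.1118 ⇒ taut
i=2: geometric 2.5000 vs commanded 2.7798 ⇒ slack
i=3: geometric 2.5000 vs commanded 2.5000 ⇒ taut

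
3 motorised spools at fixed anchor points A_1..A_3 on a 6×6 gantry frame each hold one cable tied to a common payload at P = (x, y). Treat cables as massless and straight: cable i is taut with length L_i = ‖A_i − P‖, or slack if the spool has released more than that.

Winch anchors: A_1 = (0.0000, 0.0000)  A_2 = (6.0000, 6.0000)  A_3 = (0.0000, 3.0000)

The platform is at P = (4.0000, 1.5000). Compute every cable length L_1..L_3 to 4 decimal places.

(4.2720, 4.9244, 4.2720)

L_1: Δ = A_1−P = (-4.0000, -1.5000) → ‖Δ‖ = √18.2500 = 4.2720
L_2: Δ = A_2−P = (2.0000, 4.5000) → ‖Δ‖ = √24.2500 = 4.9244
L_3: Δ = A_3−P = (-4.0000, 1.5000) → ‖Δ‖ = √18.2500 = 4.2720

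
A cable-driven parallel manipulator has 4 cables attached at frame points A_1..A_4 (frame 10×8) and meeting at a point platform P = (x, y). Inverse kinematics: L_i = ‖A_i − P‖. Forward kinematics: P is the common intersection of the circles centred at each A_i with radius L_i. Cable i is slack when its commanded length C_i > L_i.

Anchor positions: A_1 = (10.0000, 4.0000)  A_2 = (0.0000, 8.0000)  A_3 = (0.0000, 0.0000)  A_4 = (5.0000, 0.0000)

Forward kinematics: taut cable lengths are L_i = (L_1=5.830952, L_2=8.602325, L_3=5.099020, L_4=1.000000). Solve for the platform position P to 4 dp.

(5.0000, 1.0000)

circle eqns → linear via eq_j − eq_1; set q_j = A_j·A_j − L_j²
q_1 = 100.0000+16.0000−34.0000 = 82.0000
20.0000·x − 8.0000·y = q_1−q_2 = 92.0000
20.0000·x + 8.0000·y = q_1−q_3 = 108.0000
10.0000·x + 8.0000·y = q_1−q_4 = 58.0000
solve first two rows → x=5.0000, y=1.0000
check cable 4: ‖A_4−P‖² = 1.0000 ≈ L_4² = 1.0000 ✓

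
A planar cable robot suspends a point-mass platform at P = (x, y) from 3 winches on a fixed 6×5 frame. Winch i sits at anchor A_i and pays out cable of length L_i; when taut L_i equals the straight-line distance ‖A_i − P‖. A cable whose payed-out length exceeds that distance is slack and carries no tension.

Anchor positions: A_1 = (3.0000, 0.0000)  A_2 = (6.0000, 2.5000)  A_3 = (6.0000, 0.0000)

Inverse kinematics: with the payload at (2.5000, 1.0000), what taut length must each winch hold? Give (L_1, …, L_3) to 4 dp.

(1.1180, 3.8079, 3.6401)

L_1 = √((3.0000−2.5000)² + (0.0000−1.0000)²) = 1.1180
L_2 = √((6.0000−2.5000)² + (2.5000−1.0000)²) = 3.8079
L_3 = √((6.0000−2.5000)² + (0.0000−1.0000)²) = 3.6401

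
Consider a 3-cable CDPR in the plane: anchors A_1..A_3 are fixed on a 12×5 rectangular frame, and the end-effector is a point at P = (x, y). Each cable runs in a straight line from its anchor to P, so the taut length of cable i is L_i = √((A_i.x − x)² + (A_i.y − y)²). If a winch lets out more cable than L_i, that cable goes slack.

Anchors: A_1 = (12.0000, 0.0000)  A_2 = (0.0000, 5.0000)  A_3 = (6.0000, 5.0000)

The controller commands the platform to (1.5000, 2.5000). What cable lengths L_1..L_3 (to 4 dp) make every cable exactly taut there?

(10.7935, 2.9155, 5.1478)

L_1 = √((12.0000−1.5000)² + (0.0000−2.5000)²) = 10.7935
L_2 = √((0.0000−1.5000)² + (5.0000−2.5000)²) = 2.9155
L_3 = √((6.0000−1.5000)² + (5.0000−2.5000)²) = 5.1478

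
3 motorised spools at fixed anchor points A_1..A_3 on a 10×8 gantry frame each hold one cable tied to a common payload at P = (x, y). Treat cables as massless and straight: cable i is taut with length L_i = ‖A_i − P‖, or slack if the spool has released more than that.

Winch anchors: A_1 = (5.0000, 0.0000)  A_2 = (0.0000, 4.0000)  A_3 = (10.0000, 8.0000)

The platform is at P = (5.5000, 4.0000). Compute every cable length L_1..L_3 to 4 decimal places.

(4.0311, 5.5000, 6.0208)

cable 1: Δx=-0.5000, Δy=-4.0000; L_1 = √(Δx²+Δy²) = 4.0311
cable 2: Δx=-5.5000, Δy=0.0000; L_2 = √(Δx²+Δy²) = 5.5000
cable 3: Δx=4.5000, Δy=4.0000; L_3 = √(Δx²+Δy²) = 6.0208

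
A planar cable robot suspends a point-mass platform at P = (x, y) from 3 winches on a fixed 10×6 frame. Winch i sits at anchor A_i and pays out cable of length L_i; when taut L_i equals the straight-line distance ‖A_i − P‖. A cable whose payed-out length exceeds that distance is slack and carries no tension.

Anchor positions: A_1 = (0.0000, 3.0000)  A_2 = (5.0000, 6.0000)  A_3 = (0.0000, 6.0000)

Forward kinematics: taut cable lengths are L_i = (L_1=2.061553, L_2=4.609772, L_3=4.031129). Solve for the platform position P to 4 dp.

each cable: (A_i−P)·(A_i−P) = L_i²; let c_i = ‖A_i‖²−L_i²
c_1 = 0.0000+9.0000−4.2500 = 4.7500
row 1: -10.0000x − 6.0000y = -35.0000  (c_2=39.7500)
row 2: 0.0000x − 6.0000y = -15.0000  (c_3=19.7500)
Cramer on rows 1–2 → x = 2.0000, y = 2.5000

(2.0000, 2.5000)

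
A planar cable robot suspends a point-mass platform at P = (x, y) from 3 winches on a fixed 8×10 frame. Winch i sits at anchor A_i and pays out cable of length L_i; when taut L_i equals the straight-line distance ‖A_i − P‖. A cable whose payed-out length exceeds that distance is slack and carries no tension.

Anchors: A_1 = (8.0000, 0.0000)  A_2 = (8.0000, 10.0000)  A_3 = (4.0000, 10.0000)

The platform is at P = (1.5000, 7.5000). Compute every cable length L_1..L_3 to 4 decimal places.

L_1: Δ = A_1−P = (6.5000, -7.5000) → ‖Δ‖ = √98.5000 = 9.9247
L_2: Δ = A_2−P = (6.5000, 2.5000) → ‖Δ‖ = √48.5000 = 6.9642
L_3: Δ = A_3−P = (2.5000, 2.5000) → ‖Δ‖ = √12.5000 = 3.5355

(9.9247, 6.9642, 3.5355)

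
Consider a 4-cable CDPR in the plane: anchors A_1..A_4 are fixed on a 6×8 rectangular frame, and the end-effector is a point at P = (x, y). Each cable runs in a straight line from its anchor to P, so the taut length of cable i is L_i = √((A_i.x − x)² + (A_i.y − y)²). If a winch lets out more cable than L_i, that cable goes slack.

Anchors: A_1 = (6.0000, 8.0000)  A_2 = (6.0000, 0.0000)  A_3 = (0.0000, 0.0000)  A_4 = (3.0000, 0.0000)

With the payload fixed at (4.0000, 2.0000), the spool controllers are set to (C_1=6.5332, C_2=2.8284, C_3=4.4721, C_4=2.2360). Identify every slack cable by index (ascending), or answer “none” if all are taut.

1

cable 1: L_1 = ‖A_1−P‖ = 6.3246;  C_1 = 6.5332 → slack
cable 2: L_2 = ‖A_2−P‖ = 2.8284;  C_2 = 2.8284 → taut
cable 3: L_3 = ‖A_3−P‖ = 4.4721;  C_3 = 4.4721 → taut
cable 4: L_4 = ‖A_4−P‖ = 2.2361;  C_4 = 2.2360 → taut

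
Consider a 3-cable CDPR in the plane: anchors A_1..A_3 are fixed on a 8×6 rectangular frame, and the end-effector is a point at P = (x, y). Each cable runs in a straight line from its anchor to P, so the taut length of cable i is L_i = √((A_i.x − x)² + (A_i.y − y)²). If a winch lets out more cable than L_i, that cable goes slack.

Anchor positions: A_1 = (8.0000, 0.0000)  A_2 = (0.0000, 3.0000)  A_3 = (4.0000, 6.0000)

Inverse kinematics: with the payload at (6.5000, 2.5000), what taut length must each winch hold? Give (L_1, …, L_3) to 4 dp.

L_1 = √((8.0000−6.5000)² + (0.0000−2.5000)²) = 2.9155
L_2 = √((0.0000−6.5000)² + (3.0000−2.5000)²) = 6.5192
L_3 = √((4.0000−6.5000)² + (6.0000−2.5000)²) = 4.3012

(2.9155, 6.5192, 4.3012)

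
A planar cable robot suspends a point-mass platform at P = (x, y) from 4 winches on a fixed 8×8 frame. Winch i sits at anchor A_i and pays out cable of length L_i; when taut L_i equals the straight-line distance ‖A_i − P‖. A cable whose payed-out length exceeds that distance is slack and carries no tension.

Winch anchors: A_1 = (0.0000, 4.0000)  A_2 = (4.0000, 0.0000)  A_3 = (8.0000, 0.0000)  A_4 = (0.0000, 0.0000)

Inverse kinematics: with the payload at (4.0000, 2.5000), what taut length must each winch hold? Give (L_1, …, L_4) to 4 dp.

L_1 = √((0.0000−4.0000)² + (4.0000−2.5000)²) = 4.2720
L_2 = √((4.0000−4.0000)² + (0.0000−2.5000)²) = 2.5000
L_3 = √((8.0000−4.0000)² + (0.0000−2.5000)²) = 4.7170
L_4 = √((0.0000−4.0000)² + (0.0000−2.5000)²) = 4.7170

(4.2720, 2.5000, 4.7170, 4.7170)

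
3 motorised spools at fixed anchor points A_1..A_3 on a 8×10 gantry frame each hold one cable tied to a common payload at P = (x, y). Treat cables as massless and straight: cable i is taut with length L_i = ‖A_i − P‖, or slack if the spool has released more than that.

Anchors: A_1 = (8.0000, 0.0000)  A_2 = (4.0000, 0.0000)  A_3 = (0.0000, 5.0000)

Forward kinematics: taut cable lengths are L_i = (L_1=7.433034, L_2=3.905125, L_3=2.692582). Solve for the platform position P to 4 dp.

(1.0000, 2.5000)

expand ‖A_i−P‖²=L_i² and subtract eq 1 (q_i ≔ ‖A_i‖²−L_i²)
q_1 = 64.0000+0.0000−55.2500 = 8.7500
eq1−eq2 → [8.0000  0.0000]·P = 8.0000
eq1−eq3 → [16.0000  -10.0000]·P = -9.0000
2×2 solve → P = (1.0000, 2.5000)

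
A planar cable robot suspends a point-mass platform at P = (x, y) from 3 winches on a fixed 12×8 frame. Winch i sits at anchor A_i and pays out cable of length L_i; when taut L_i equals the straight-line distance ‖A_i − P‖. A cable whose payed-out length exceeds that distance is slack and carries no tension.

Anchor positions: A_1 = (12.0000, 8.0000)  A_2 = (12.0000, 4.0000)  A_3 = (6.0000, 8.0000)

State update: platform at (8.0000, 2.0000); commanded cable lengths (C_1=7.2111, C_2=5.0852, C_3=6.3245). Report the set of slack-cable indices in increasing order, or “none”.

2

cable 1: L_1 = ‖A_1−P‖ = 7.2111;  C_1 = 7.2111 → taut
cable 2: L_2 = ‖A_2−P‖ = 4.4721;  C_2 = 5.0852 → slack
cable 3: L_3 = ‖A_3−P‖ = 6.3246;  C_3 = 6.3245 → taut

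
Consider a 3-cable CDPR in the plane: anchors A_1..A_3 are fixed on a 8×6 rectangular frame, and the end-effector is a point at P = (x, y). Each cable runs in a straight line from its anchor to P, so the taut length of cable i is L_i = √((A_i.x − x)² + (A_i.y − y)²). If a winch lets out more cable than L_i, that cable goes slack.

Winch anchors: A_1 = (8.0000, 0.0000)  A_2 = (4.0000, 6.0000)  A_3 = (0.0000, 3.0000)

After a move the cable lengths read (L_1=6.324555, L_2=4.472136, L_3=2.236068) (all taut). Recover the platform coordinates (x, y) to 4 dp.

each cable: (A_i−P)·(A_i−P) = L_i²; let c_i = ‖A_i‖²−L_i²
c_1 = 64.0000+0.0000−40.0000 = 24.0000
row 1: 8.0000x − 12.0000y = -8.0000  (c_2=32.0000)
row 2: 16.0000x − 6.0000y = 20.0000  (c_3=4.0000)
Cramer on rows 1–2 → x = 2.0000, y = 2.0000

(2.0000, 2.0000)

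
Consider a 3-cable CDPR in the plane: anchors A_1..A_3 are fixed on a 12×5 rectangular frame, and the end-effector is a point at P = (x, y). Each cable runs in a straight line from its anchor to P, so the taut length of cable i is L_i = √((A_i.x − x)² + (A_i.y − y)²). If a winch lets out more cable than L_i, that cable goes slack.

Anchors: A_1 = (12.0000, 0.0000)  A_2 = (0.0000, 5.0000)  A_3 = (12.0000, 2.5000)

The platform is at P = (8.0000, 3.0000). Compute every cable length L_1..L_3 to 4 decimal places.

cable 1: Δx=4.0000, Δy=-3.0000; L_1 = √(Δx²+Δy²) = 5.0000
cable 2: Δx=-8.0000, Δy=2.0000; L_2 = √(Δx²+Δy²) = 8.2462
cable 3: Δx=4.0000, Δy=-0.5000; L_3 = √(Δx²+Δy²) = 4.0311

(5.0000, 8.2462, 4.0311)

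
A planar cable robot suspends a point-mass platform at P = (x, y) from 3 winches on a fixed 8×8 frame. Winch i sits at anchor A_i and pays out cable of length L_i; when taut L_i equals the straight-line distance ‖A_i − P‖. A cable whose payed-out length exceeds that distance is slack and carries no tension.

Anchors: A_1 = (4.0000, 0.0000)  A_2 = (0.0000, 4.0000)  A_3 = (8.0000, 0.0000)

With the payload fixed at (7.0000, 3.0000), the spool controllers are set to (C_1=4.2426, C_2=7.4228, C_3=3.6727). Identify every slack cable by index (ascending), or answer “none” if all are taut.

2, 3

i=1: geometric 4.2426 vs commanded 4.2426 ⇒ taut
i=2: geometric 7.0711 vs commanded 7.4228 ⇒ slack
i=3: geometric 3.1623 vs commanded 3.6727 ⇒ slack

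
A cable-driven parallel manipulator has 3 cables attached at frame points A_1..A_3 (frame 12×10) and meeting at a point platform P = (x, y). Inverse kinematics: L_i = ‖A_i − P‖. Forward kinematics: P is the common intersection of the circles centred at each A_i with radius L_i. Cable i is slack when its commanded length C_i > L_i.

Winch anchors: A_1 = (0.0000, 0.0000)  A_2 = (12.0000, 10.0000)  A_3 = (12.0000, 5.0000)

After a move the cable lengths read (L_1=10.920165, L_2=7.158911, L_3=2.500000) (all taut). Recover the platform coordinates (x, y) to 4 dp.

expand ‖A_i−P‖²=L_i² and subtract eq 1 (q_i ≔ ‖A_i‖²−L_i²)
q_1 = 0.0000+0.0000−119.2500 = -119.2500
eq1−eq2 → [-24.0000  -20.0000]·P = -312.0000
eq1−eq3 → [-24.0000  -10.0000]·P = -282.0000
2×2 solve → P = (10.5000, 3.0000)

(10.5000, 3.0000)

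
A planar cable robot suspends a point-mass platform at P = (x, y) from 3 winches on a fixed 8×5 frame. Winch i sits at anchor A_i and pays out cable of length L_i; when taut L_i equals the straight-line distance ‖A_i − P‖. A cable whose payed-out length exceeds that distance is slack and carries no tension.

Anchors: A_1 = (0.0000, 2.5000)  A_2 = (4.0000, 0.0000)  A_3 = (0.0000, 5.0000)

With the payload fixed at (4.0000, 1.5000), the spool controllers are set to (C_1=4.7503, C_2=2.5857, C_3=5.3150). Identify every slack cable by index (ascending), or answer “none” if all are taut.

cable 1: L_1 = ‖A_1−P‖ = 4.1231;  C_1 = 4.7503 → slack
cable 2: L_2 = ‖A_2−P‖ = 1.5000;  C_2 = 2.5857 → slack
cable 3: L_3 = ‖A_3−P‖ = 5.3151;  C_3 = 5.3150 → taut

1, 2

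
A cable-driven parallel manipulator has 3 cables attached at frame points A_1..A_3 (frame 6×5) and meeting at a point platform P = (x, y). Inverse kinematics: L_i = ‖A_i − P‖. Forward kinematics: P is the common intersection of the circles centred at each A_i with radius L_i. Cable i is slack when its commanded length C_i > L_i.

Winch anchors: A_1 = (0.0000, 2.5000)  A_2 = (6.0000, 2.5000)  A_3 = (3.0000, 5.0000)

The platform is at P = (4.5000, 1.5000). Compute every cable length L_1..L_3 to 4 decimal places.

(4.6098, 1.8028, 3.8079)

L_1 = √((0.0000−4.5000)² + (2.5000−1.5000)²) = 4.6098
L_2 = √((6.0000−4.5000)² + (2.5000−1.5000)²) = 1.8028
L_3 = √((3.0000−4.5000)² + (5.0000−1.5000)²) = 3.8079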